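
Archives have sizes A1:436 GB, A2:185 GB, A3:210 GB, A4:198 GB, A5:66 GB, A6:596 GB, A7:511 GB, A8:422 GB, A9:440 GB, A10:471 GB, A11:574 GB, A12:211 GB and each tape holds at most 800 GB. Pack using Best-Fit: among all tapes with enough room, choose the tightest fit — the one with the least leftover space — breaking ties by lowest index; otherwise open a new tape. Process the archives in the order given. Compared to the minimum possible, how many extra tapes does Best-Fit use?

Best-Fit: [436,185,66] [210,198] [596] [511] [422] [440] [471] [574,211] → 8 tapes.
7 archives exceed 400 GB (half the capacity), and no two of those can share a tape, so at least 7 tapes are needed.
An optimal packing achieves that bound: [596,198] [574,211] [511,210,66] [471,185] [440] [436] [422] → 7 tapes.
Excess: 8 − 7 = 1.

1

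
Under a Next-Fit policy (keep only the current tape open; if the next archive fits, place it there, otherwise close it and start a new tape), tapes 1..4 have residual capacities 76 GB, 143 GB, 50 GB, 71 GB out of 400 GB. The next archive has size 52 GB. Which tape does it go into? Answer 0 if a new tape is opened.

4

Next-Fit only looks at tape 4, which has 71 GB free.
52 GB fits there.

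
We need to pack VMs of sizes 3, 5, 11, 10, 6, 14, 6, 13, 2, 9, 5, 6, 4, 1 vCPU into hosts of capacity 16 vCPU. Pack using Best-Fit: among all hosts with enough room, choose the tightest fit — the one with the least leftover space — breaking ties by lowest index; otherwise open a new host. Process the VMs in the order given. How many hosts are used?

7

host 1: place 3 vCPU, 13 vCPU left
host 1: place 5 vCPU, 8 vCPU left
host 2: place 11 vCPU, 5 vCPU left
host 3: place 10 vCPU, 6 vCPU left
host 3: place 6 vCPU, 0 vCPU left
host 4: place 14 vCPU, 2 vCPU left
host 1: place 6 vCPU, 2 vCPU left
host 5: place 13 vCPU, 3 vCPU left
host 1: place 2 vCPU, 0 vCPU left
host 6: place 9 vCPU, 7 vCPU left
host 2: place 5 vCPU, 0 vCPU left
host 6: place 6 vCPU, 1 vCPU left
host 7: place 4 vCPU, 12 vCPU left
host 6: place 1 vCPU, 0 vCPU left
Final hosts: [3,5,6,2] [11,5] [10,6] [14] [13] [9,6,1] [4].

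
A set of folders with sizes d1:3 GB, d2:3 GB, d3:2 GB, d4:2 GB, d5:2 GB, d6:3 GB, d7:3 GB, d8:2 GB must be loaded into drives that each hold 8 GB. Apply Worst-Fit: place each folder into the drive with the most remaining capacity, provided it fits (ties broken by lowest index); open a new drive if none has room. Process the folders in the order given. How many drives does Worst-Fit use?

3

Put d1 (3 GB) in drive 1; 5 GB remain.
Put d2 (3 GB) in drive 1; 2 GB remain.
Put d3 (2 GB) in drive 1; 0 GB remain.
Put d4 (2 GB) in drive 2; 6 GB remain.
Put d5 (2 GB) in drive 2; 4 GB remain.
Put d6 (3 GB) in drive 2; 1 GB remain.
Put d7 (3 GB) in drive 3; 5 GB remain.
Put d8 (2 GB) in drive 3; 3 GB remain.
Final drives: [3,3,2] [2,2,3] [3,2].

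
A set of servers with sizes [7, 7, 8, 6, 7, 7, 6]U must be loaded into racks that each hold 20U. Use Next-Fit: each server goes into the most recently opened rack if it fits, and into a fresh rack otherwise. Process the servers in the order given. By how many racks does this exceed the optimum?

0

Next-Fit: [7,7] [8,6] [7,7,6] → 3 racks.
Total size 48U; any packing needs at least ⌈48/20⌉ = 3 racks.
So 3 is already optimal.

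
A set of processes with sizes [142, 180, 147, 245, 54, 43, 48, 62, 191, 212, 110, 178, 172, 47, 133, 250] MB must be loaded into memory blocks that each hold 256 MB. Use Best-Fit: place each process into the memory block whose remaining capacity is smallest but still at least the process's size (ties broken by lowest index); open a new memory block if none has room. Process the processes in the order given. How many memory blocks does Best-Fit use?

10 memory blocks

142 MB → memory block 1 (remaining 114 MB)
180 MB → memory block 2 (remaining 76 MB)
147 MB → memory block 3 (remaining 109 MB)
245 MB → memory block 4 (remaining 11 MB)
54 MB → memory block 2 (remaining 22 MB)
43 MB → memory block 3 (remaining 66 MB)
48 MB → memory block 3 (remaining 18 MB)
62 MB → memory block 1 (remaining 52 MB)
191 MB → memory block 5 (remaining 65 MB)
212 MB → memory block 6 (remaining 44 MB)
110 MB → memory block 7 (remaining 146 MB)
178 MB → memory block 8 (remaining 78 MB)
172 MB → memory block 9 (remaining 84 MB)
47 MB → memory block 1 (remaining 5 MB)
133 MB → memory block 7 (remaining 13 MB)
250 MB → memory block 10 (remaining 6 MB)
Final memory blocks: [142,62,47] [180,54] [147,43,48] [245] [191] [212] [110,133] [178] [172] [250].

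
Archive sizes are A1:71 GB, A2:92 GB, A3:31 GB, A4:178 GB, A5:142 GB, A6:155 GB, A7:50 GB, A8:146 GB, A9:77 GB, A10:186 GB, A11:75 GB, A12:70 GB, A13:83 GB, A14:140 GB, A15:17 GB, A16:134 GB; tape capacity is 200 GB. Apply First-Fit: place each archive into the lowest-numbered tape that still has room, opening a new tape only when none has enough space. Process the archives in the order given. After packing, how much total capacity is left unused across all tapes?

353

tape 1: place A1 (71 GB), 129 GB left
tape 1: place A2 (92 GB), 37 GB left
tape 1: place A3 (31 GB), 6 GB left
tape 2: place A4 (178 GB), 22 GB left
tape 3: place A5 (142 GB), 58 GB left
tape 4: place A6 (155 GB), 45 GB left
tape 3: place A7 (50 GB), 8 GB left
tape 5: place A8 (146 GB), 54 GB left
tape 6: place A9 (77 GB), 123 GB left
tape 7: place A10 (186 GB), 14 GB left
tape 6: place A11 (75 GB), 48 GB left
tape 8: place A12 (70 GB), 130 GB left
tape 8: place A13 (83 GB), 47 GB left
tape 9: place A14 (140 GB), 60 GB left
tape 2: place A15 (17 GB), 5 GB left
tape 10: place A16 (134 GB), 66 GB left
10 tapes × 200 GB = 2000 GB; used 1647 GB; unused 353 GB.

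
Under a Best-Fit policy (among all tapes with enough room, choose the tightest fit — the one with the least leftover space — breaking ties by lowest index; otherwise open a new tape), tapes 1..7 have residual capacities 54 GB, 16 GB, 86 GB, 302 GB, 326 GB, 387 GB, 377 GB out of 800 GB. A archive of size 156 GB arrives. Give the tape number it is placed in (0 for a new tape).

4

Tapes with room: tape 4 (302 GB), tape 5 (326 GB), tape 6 (387 GB), tape 7 (377 GB).
Tightest fit is tape 4 with 302 GB free.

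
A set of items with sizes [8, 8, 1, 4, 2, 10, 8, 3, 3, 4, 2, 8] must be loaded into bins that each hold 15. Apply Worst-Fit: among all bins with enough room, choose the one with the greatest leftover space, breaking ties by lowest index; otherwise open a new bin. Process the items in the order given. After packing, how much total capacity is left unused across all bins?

14

8 → bin 1 (remaining 7)
8 → bin 2 (remaining 7)
1 → bin 1 (remaining 6)
4 → bin 2 (remaining 3)
2 → bin 1 (remaining 4)
10 → bin 3 (remaining 5)
8 → bin 4 (remaining 7)
3 → bin 4 (remaining 4)
3 → bin 3 (remaining 2)
4 → bin 1 (remaining 0)
2 → bin 4 (remaining 2)
8 → bin 5 (remaining 7)
5 bins × 15 = 75; used 61; unused 14.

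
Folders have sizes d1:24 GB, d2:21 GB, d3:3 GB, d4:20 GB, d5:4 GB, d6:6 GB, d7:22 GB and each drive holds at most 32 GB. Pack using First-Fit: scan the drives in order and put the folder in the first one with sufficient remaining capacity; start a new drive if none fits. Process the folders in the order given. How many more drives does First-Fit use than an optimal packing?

First-Fit: [24,3,4] [21,6] [20] [22] → 4 drives.
Total size 100 GB; any packing needs at least ⌈100/32⌉ = 4 drives.
So 4 is already optimal.

0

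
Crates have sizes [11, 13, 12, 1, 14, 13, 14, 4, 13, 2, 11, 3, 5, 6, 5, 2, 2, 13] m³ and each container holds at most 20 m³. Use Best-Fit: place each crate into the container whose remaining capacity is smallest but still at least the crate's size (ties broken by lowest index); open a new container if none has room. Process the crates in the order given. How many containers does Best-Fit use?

container 1: place 11 m³, 9 m³ left
container 2: place 13 m³, 7 m³ left
container 3: place 12 m³, 8 m³ left
container 2: place 1 m³, 6 m³ left
container 4: place 14 m³, 6 m³ left
container 5: place 13 m³, 7 m³ left
container 6: place 14 m³, 6 m³ left
container 2: place 4 m³, 2 m³ left
container 7: place 13 m³, 7 m³ left
container 2: place 2 m³, 0 m³ left
container 8: place 11 m³, 9 m³ left
container 4: place 3 m³, 3 m³ left
container 6: place 5 m³, 1 m³ left
container 5: place 6 m³, 1 m³ left
container 7: place 5 m³, 2 m³ left
container 7: place 2 m³, 0 m³ left
container 4: place 2 m³, 1 m³ left
container 9: place 13 m³, 7 m³ left

9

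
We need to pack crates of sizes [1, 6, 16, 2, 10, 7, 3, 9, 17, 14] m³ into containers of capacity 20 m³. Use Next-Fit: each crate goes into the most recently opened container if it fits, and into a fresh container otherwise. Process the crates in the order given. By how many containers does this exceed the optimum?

Next-Fit: [1,6] [16,2] [10,7,3] [9] [17] [14] → 6 containers.
Total size 85 m³; any packing needs at least ⌈85/20⌉ = 5 containers.
An optimal packing achieves that bound: [17,3] [16,2,1] [14,6] [10,9] [7] → 5 containers.
Excess: 6 − 5 = 1.

1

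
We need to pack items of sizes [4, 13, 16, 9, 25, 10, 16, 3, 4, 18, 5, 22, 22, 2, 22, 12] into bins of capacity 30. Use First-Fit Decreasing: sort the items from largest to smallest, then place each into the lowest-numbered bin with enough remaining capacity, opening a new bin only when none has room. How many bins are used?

Sorted descending: 25, 22, 22, 22, 18, 16, 16, 13, 12, 10, 9, 5, 4, 4, 3, 2.
bin 1: place 25, 5 left
bin 2: place 22, 8 left
bin 3: place 22, 8 left
bin 4: place 22, 8 left
bin 5: place 18, 12 left
bin 6: place 16, 14 left
bin 7: place 16, 14 left
bin 6: place 13, 1 left
bin 5: place 12, 0 left
bin 7: place 10, 4 left
bin 8: place 9, 21 left
bin 1: place 5, 0 left
bin 2: place 4, 4 left
bin 2: place 4, 0 left
bin 3: place 3, 5 left
bin 3: place 2, 3 left

8 bins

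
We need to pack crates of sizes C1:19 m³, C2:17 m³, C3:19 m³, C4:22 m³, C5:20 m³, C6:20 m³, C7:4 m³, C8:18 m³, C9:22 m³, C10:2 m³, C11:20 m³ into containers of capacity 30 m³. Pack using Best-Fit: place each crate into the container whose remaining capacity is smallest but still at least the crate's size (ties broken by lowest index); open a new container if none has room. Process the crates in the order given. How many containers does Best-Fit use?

9

C1 (19 m³) → container 1 (remaining 11 m³)
C2 (17 m³) → container 2 (remaining 13 m³)
C3 (19 m³) → container 3 (remaining 11 m³)
C4 (22 m³) → container 4 (remaining 8 m³)
C5 (20 m³) → container 5 (remaining 10 m³)
C6 (20 m³) → container 6 (remaining 10 m³)
C7 (4 m³) → container 4 (remaining 4 m³)
C8 (18 m³) → container 7 (remaining 12 m³)
C9 (22 m³) → container 8 (remaining 8 m³)
C10 (2 m³) → container 4 (remaining 2 m³)
C11 (20 m³) → container 9 (remaining 10 m³)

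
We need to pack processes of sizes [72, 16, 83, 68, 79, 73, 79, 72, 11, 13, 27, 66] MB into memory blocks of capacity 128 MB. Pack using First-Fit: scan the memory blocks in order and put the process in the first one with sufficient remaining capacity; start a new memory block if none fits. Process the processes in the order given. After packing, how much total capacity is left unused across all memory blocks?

72 MB → memory block 1 (remaining 56 MB)
16 MB → memory block 1 (remaining 40 MB)
83 MB → memory block 2 (remaining 45 MB)
68 MB → memory block 3 (remaining 60 MB)
79 MB → memory block 4 (remaining 49 MB)
73 MB → memory block 5 (remaining 55 MB)
79 MB → memory block 6 (remaining 49 MB)
72 MB → memory block 7 (remaining 56 MB)
11 MB → memory block 1 (remaining 29 MB)
13 MB → memory block 1 (remaining 16 MB)
27 MB → memory block 2 (remaining 18 MB)
66 MB → memory block 8 (remaining 62 MB)
8 memory blocks × 128 MB = 1024 MB; used 659 MB; unused 365 MB.

365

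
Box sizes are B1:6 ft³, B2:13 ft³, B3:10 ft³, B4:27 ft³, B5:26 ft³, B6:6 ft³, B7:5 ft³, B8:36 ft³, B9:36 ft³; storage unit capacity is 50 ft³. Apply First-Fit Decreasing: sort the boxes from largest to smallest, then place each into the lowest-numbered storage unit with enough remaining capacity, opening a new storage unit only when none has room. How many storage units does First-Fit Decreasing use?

Sorted descending: 36, 36, 27, 26, 13, 10, 6, 6, 5.
storage unit 1: place 36 ft³, 14 ft³ left
storage unit 2: place 36 ft³, 14 ft³ left
storage unit 3: place 27 ft³, 23 ft³ left
storage unit 4: place 26 ft³, 24 ft³ left
storage unit 1: place 13 ft³, 1 ft³ left
storage unit 2: place 10 ft³, 4 ft³ left
storage unit 3: place 6 ft³, 17 ft³ left
storage unit 3: place 6 ft³, 11 ft³ left
storage unit 3: place 5 ft³, 6 ft³ left

4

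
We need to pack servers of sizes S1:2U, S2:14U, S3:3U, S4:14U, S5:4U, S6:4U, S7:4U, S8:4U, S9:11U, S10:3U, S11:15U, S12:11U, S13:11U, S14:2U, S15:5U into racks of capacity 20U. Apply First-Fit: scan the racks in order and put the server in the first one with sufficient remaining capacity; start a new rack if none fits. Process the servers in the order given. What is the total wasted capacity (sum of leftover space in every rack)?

33

rack 1: place S1 (2U), 18U left
rack 1: place S2 (14U), 4U left
rack 1: place S3 (3U), 1U left
rack 2: place S4 (14U), 6U left
rack 2: place S5 (4U), 2U left
rack 3: place S6 (4U), 16U left
rack 3: place S7 (4U), 12U left
rack 3: place S8 (4U), 8U left
rack 4: place S9 (11U), 9U left
rack 3: place S10 (3U), 5U left
rack 5: place S11 (15U), 5U left
rack 6: place S12 (11U), 9U left
rack 7: place S13 (11U), 9U left
rack 2: place S14 (2U), 0U left
rack 3: place S15 (5U), 0U left
7 racks × 20U = 140U; used 107U; unused 33U.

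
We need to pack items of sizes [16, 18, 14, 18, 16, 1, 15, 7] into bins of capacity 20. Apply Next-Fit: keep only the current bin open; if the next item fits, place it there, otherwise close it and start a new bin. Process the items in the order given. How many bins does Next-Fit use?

7 bins

bin 1: place 16, 4 left
bin 2: place 18, 2 left
bin 3: place 14, 6 left
bin 4: place 18, 2 left
bin 5: place 16, 4 left
bin 5: place 1, 3 left
bin 6: place 15, 5 left
bin 7: place 7, 13 left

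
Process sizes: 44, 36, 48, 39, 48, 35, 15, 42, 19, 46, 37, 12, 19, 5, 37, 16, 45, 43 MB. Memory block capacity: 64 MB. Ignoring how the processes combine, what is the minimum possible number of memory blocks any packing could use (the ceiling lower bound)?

Total size = 44 + 36 + 48 + 39 + 48 + 35 + 15 + 42 + 19 + 46 + 37 + 12 + 19 + 5 + 37 + 16 + 45 + 43 = 586 MB.
⌈586 / 64⌉ = 10.

10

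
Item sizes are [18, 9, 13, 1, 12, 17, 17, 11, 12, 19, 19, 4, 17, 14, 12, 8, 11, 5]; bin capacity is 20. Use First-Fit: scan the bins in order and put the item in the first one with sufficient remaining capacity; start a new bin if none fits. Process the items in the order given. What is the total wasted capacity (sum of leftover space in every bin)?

Put 18 in bin 1; 2 remain.
Put 9 in bin 2; 11 remain.
Put 13 in bin 3; 7 remain.
Put 1 in bin 1; 1 remain.
Put 12 in bin 4; 8 remain.
Put 17 in bin 5; 3 remain.
Put 17 in bin 6; 3 remain.
Put 11 in bin 2; 0 remain.
Put 12 in bin 7; 8 remain.
Put 19 in bin 8; 1 remain.
Put 19 in bin 9; 1 remain.
Put 4 in bin 3; 3 remain.
Put 17 in bin 10; 3 remain.
Put 14 in bin 11; 6 remain.
Put 12 in bin 12; 8 remain.
Put 8 in bin 4; 0 remain.
Put 11 in bin 13; 9 remain.
Put 5 in bin 7; 3 remain.
13 bins × 20 = 260; used 219; unused 41.

41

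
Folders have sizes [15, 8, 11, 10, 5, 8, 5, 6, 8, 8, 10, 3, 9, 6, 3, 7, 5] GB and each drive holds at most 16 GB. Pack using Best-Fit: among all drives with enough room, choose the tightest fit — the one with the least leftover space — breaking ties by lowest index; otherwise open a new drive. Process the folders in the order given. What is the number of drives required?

9 drives

15 GB → drive 1 (remaining 1 GB)
8 GB → drive 2 (remaining 8 GB)
11 GB → drive 3 (remaining 5 GB)
10 GB → drive 4 (remaining 6 GB)
5 GB → drive 3 (remaining 0 GB)
8 GB → drive 2 (remaining 0 GB)
5 GB → drive 4 (remaining 1 GB)
6 GB → drive 5 (remaining 10 GB)
8 GB → drive 5 (remaining 2 GB)
8 GB → drive 6 (remaining 8 GB)
10 GB → drive 7 (remaining 6 GB)
3 GB → drive 7 (remaining 3 GB)
9 GB → drive 8 (remaining 7 GB)
6 GB → drive 8 (remaining 1 GB)
3 GB → drive 7 (remaining 0 GB)
7 GB → drive 6 (remaining 1 GB)
5 GB → drive 9 (remaining 11 GB)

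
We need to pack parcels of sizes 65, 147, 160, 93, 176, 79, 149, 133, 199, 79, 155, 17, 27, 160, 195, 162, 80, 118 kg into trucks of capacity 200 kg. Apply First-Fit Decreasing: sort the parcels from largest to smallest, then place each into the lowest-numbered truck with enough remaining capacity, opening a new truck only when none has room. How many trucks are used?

13

Sorted descending: 199, 195, 176, 162, 160, 160, 155, 149, 147, 133, 118, 93, 80, 79, 79, 65, 27, 17.
truck 1: place 199 kg, 1 kg left
truck 2: place 195 kg, 5 kg left
truck 3: place 176 kg, 24 kg left
truck 4: place 162 kg, 38 kg left
truck 5: place 160 kg, 40 kg left
truck 6: place 160 kg, 40 kg left
truck 7: place 155 kg, 45 kg left
truck 8: place 149 kg, 51 kg left
truck 9: place 147 kg, 53 kg left
truck 10: place 133 kg, 67 kg left
truck 11: place 118 kg, 82 kg left
truck 12: place 93 kg, 107 kg left
truck 11: place 80 kg, 2 kg left
truck 12: place 79 kg, 28 kg left
truck 13: place 79 kg, 121 kg left
truck 10: place 65 kg, 2 kg left
truck 4: place 27 kg, 11 kg left
truck 3: place 17 kg, 7 kg left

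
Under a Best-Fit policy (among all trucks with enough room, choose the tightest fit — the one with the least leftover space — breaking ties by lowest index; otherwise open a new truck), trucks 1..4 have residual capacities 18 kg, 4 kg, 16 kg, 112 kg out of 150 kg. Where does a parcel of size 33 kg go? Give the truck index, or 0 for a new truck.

Trucks with room: truck 4 (112 kg).
Tightest fit is truck 4 with 112 kg free.

4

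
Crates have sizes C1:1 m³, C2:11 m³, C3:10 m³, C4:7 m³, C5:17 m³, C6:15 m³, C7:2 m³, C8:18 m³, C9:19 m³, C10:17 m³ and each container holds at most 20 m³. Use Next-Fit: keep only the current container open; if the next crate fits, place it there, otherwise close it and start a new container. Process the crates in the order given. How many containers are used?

7 containers

Put C1 (1 m³) in container 1; 19 m³ remain.
Put C2 (11 m³) in container 1; 8 m³ remain.
Put C3 (10 m³) in container 2; 10 m³ remain.
Put C4 (7 m³) in container 2; 3 m³ remain.
Put C5 (17 m³) in container 3; 3 m³ remain.
Put C6 (15 m³) in container 4; 5 m³ remain.
Put C7 (2 m³) in container 4; 3 m³ remain.
Put C8 (18 m³) in container 5; 2 m³ remain.
Put C9 (19 m³) in container 6; 1 m³ remain.
Put C10 (17 m³) in container 7; 3 m³ remain.
Final containers: [1,11] [10,7] [17] [15,2] [18] [19] [17].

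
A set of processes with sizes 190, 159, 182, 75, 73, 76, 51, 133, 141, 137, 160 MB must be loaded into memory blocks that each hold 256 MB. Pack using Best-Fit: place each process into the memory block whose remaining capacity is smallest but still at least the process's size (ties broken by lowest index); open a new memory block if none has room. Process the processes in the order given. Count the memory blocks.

7 memory blocks

190 MB → memory block 1 (remaining 66 MB)
159 MB → memory block 2 (remaining 97 MB)
182 MB → memory block 3 (remaining 74 MB)
75 MB → memory block 2 (remaining 22 MB)
73 MB → memory block 3 (remaining 1 MB)
76 MB → memory block 4 (remaining 180 MB)
51 MB → memory block 1 (remaining 15 MB)
133 MB → memory block 4 (remaining 47 MB)
141 MB → memory block 5 (remaining 115 MB)
137 MB → memory block 6 (remaining 119 MB)
160 MB → memory block 7 (remaining 96 MB)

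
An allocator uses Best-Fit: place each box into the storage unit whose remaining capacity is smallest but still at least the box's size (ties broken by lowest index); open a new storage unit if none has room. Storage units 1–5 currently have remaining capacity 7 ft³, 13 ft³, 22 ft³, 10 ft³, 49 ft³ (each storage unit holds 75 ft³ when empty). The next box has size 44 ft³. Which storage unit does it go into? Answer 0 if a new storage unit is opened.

Storage units with room: storage unit 5 (49 ft³).
Tightest fit is storage unit 5 with 49 ft³ free.

5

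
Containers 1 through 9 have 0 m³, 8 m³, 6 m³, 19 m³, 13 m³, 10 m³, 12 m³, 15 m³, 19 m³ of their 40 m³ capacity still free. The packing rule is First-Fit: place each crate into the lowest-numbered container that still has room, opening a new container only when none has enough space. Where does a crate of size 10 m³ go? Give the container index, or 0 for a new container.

4

Containers with room: container 4 (19 m³), container 5 (13 m³), container 6 (10 m³), container 7 (12 m³), container 8 (15 m³), container 9 (19 m³).
The first with room is container 4.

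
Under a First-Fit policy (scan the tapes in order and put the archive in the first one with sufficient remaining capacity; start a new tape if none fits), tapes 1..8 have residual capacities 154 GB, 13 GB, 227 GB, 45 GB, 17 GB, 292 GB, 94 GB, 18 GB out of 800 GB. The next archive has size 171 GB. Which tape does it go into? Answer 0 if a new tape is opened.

3

Tapes with room: tape 3 (227 GB), tape 6 (292 GB).
The first with room is tape 3.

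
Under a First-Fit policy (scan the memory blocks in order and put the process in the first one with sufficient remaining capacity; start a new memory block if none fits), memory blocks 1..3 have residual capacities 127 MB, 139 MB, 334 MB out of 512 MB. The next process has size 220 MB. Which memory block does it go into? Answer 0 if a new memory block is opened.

Memory blocks with room: memory block 3 (334 MB).
The first with room is memory block 3.

3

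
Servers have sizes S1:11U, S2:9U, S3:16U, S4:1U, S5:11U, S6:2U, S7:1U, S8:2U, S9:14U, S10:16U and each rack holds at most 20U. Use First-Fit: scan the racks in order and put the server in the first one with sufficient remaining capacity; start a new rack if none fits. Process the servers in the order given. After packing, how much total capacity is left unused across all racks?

17

Put S1 (11U) in rack 1; 9U remain.
Put S2 (9U) in rack 1; 0U remain.
Put S3 (16U) in rack 2; 4U remain.
Put S4 (1U) in rack 2; 3U remain.
Put S5 (11U) in rack 3; 9U remain.
Put S6 (2U) in rack 2; 1U remain.
Put S7 (1U) in rack 2; 0U remain.
Put S8 (2U) in rack 3; 7U remain.
Put S9 (14U) in rack 4; 6U remain.
Put S10 (16U) in rack 5; 4U remain.
5 racks × 20U = 100U; used 83U; unused 17U.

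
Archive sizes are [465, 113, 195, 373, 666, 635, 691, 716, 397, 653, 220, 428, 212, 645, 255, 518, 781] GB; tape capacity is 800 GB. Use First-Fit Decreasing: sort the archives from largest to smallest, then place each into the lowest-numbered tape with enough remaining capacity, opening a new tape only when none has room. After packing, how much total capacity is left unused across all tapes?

Sorted descending: 781, 716, 691, 666, 653, 645, 635, 518, 465, 428, 397, 373, 255, 220, 212, 195, 113.
781 GB → tape 1 (remaining 19 GB)
716 GB → tape 2 (remaining 84 GB)
691 GB → tape 3 (remaining 109 GB)
666 GB → tape 4 (remaining 134 GB)
653 GB → tape 5 (remaining 147 GB)
645 GB → tape 6 (remaining 155 GB)
635 GB → tape 7 (remaining 165 GB)
518 GB → tape 8 (remaining 282 GB)
465 GB → tape 9 (remaining 335 GB)
428 GB → tape 10 (remaining 372 GB)
397 GB → tape 11 (remaining 403 GB)
373 GB → tape 11 (remaining 30 GB)
255 GB → tape 8 (remaining 27 GB)
220 GB → tape 9 (remaining 115 GB)
212 GB → tape 10 (remaining 160 GB)
195 GB → tape 12 (remaining 605 GB)
113 GB → tape 4 (remaining 21 GB)
12 tapes × 800 GB = 9600 GB; used 7963 GB; unused 1637 GB.

1637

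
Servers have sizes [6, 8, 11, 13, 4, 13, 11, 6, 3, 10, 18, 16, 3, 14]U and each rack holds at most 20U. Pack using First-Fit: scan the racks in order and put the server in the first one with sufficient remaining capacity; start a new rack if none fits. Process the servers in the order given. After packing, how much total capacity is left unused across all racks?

6U → rack 1 (remaining 14U)
8U → rack 1 (remaining 6U)
11U → rack 2 (remaining 9U)
13U → rack 3 (remaining 7U)
4U → rack 1 (remaining 2U)
13U → rack 4 (remaining 7U)
11U → rack 5 (remaining 9U)
6U → rack 2 (remaining 3U)
3U → rack 2 (remaining 0U)
10U → rack 6 (remaining 10U)
18U → rack 7 (remaining 2U)
16U → rack 8 (remaining 4U)
3U → rack 3 (remaining 4U)
14U → rack 9 (remaining 6U)
9 racks × 20U = 180U; used 136U; unused 44U.

44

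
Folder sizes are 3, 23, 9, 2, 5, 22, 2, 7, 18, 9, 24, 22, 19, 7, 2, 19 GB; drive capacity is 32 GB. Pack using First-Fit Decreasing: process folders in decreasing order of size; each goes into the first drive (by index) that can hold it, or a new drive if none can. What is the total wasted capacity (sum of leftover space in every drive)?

31

Sorted descending: 24, 23, 22, 22, 19, 19, 18, 9, 9, 7, 7, 5, 3, 2, 2, 2.
drive 1: place 24 GB, 8 GB left
drive 2: place 23 GB, 9 GB left
drive 3: place 22 GB, 10 GB left
drive 4: place 22 GB, 10 GB left
drive 5: place 19 GB, 13 GB left
drive 6: place 19 GB, 13 GB left
drive 7: place 18 GB, 14 GB left
drive 2: place 9 GB, 0 GB left
drive 3: place 9 GB, 1 GB left
drive 1: place 7 GB, 1 GB left
drive 4: place 7 GB, 3 GB left
drive 5: place 5 GB, 8 GB left
drive 4: place 3 GB, 0 GB left
drive 5: place 2 GB, 6 GB left
drive 5: place 2 GB, 4 GB left
drive 5: place 2 GB, 2 GB left
7 drives × 32 GB = 224 GB; used 193 GB; unused 31 GB.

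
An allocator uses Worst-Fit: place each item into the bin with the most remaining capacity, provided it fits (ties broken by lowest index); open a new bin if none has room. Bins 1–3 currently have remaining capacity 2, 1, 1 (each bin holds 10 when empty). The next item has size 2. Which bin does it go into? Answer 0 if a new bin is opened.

1

Bins with room: bin 1 (2).
Most room is bin 1 with 2 free.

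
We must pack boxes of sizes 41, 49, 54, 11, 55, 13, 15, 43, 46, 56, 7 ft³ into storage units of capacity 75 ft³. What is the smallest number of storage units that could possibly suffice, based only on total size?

Total size = 41 + 49 + 54 + 11 + 55 + 13 + 15 + 43 + 46 + 56 + 7 = 390 ft³.
⌈390 / 75⌉ = 6.

6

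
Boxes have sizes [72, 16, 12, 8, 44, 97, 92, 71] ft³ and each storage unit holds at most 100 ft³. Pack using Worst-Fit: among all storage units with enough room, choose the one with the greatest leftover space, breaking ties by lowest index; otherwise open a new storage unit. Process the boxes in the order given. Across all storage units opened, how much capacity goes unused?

storage unit 1: place 72 ft³, 28 ft³ left
storage unit 1: place 16 ft³, 12 ft³ left
storage unit 1: place 12 ft³, 0 ft³ left
storage unit 2: place 8 ft³, 92 ft³ left
storage unit 2: place 44 ft³, 48 ft³ left
storage unit 3: place 97 ft³, 3 ft³ left
storage unit 4: place 92 ft³, 8 ft³ left
storage unit 5: place 71 ft³, 29 ft³ left
5 storage units × 100 ft³ = 500 ft³; used 412 ft³; unused 88 ft³.

88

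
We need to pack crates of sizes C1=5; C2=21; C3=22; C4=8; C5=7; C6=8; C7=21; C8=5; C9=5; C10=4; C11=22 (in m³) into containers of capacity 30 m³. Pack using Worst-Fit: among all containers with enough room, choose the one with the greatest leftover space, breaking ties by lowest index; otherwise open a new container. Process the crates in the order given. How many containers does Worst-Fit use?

Put C1 (5 m³) in container 1; 25 m³ remain.
Put C2 (21 m³) in container 1; 4 m³ remain.
Put C3 (22 m³) in container 2; 8 m³ remain.
Put C4 (8 m³) in container 2; 0 m³ remain.
Put C5 (7 m³) in container 3; 23 m³ remain.
Put C6 (8 m³) in container 3; 15 m³ remain.
Put C7 (21 m³) in container 4; 9 m³ remain.
Put C8 (5 m³) in container 3; 10 m³ remain.
Put C9 (5 m³) in container 3; 5 m³ remain.
Put C10 (4 m³) in container 4; 5 m³ remain.
Put C11 (22 m³) in container 5; 8 m³ remain.

5 containers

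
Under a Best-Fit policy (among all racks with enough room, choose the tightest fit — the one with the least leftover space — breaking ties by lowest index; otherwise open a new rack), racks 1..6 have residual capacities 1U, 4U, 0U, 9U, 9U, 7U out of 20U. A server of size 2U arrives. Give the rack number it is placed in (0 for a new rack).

Racks with room: rack 2 (4U), rack 4 (9U), rack 5 (9U), rack 6 (7U).
Tightest fit is rack 2 with 4U free.

2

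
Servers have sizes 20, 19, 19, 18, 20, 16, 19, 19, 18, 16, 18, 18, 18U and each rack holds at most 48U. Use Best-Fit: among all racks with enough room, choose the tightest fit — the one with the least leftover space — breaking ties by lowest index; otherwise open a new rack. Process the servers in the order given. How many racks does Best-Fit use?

rack 1: place 20U, 28U left
rack 1: place 19U, 9U left
rack 2: place 19U, 29U left
rack 2: place 18U, 11U left
rack 3: place 20U, 28U left
rack 3: place 16U, 12U left
rack 4: place 19U, 29U left
rack 4: place 19U, 10U left
rack 5: place 18U, 30U left
rack 5: place 16U, 14U left
rack 6: place 18U, 30U left
rack 6: place 18U, 12U left
rack 7: place 18U, 30U left

7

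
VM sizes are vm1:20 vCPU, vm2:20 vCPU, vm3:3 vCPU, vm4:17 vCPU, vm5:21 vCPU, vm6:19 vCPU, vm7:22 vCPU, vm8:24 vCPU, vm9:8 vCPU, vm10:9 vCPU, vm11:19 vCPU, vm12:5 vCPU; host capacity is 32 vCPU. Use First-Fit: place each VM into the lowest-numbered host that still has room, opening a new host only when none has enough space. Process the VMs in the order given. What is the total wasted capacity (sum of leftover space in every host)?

69

Put vm1 (20 vCPU) in host 1; 12 vCPU remain.
Put vm2 (20 vCPU) in host 2; 12 vCPU remain.
Put vm3 (3 vCPU) in host 1; 9 vCPU remain.
Put vm4 (17 vCPU) in host 3; 15 vCPU remain.
Put vm5 (21 vCPU) in host 4; 11 vCPU remain.
Put vm6 (19 vCPU) in host 5; 13 vCPU remain.
Put vm7 (22 vCPU) in host 6; 10 vCPU remain.
Put vm8 (24 vCPU) in host 7; 8 vCPU remain.
Put vm9 (8 vCPU) in host 1; 1 vCPU remain.
Put vm10 (9 vCPU) in host 2; 3 vCPU remain.
Put vm11 (19 vCPU) in host 8; 13 vCPU remain.
Put vm12 (5 vCPU) in host 3; 10 vCPU remain.
8 hosts × 32 vCPU = 256 vCPU; used 187 vCPU; unused 69 vCPU.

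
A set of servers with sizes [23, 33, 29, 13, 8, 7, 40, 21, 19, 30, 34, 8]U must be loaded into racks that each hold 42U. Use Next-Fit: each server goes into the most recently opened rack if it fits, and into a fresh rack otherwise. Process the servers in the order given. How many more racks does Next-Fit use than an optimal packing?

Next-Fit: [23] [33] [29,13] [8,7] [40] [21,19] [30] [34,8] → 8 racks.
Total size 265U; any packing needs at least ⌈265/42⌉ = 7 racks.
An optimal packing achieves that bound: [40] [34,8] [33,8] [30,7] [29,13] [23,19] [21] → 7 racks.
Excess: 8 − 7 = 1.

1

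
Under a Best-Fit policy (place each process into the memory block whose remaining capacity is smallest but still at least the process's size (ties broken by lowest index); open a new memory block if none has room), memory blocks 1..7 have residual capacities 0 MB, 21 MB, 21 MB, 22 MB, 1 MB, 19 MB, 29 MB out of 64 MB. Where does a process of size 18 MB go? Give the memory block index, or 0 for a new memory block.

6

Memory blocks with room: memory block 2 (21 MB), memory block 3 (21 MB), memory block 4 (22 MB), memory block 6 (19 MB), memory block 7 (29 MB).
Tightest fit is memory block 6 with 19 MB free.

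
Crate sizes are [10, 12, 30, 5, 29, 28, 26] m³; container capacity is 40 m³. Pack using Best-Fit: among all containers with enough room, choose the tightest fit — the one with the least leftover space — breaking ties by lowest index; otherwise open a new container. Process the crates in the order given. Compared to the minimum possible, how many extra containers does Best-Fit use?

1

Best-Fit: [10,12] [30,5] [29] [28] [26] → 5 containers.
Total size 140 m³; any packing needs at least ⌈140/40⌉ = 4 containers.
An optimal packing achieves that bound: [30,10] [29,5] [28,12] [26] → 4 containers.
Excess: 5 − 4 = 1.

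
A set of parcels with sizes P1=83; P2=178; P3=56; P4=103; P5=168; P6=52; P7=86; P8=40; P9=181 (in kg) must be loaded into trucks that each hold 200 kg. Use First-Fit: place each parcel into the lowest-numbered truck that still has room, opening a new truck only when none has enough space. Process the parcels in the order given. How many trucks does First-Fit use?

Put P1 (83 kg) in truck 1; 117 kg remain.
Put P2 (178 kg) in truck 2; 22 kg remain.
Put P3 (56 kg) in truck 1; 61 kg remain.
Put P4 (103 kg) in truck 3; 97 kg remain.
Put P5 (168 kg) in truck 4; 32 kg remain.
Put P6 (52 kg) in truck 1; 9 kg remain.
Put P7 (86 kg) in truck 3; 11 kg remain.
Put P8 (40 kg) in truck 5; 160 kg remain.
Put P9 (181 kg) in truck 6; 19 kg remain.
Final trucks: [83,56,52] [178] [103,86] [168] [40] [181].

6 trucks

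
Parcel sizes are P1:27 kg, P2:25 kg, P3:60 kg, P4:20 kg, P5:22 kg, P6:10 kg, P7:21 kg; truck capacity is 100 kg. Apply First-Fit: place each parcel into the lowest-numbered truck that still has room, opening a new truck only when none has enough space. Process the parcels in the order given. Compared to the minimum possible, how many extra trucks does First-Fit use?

First-Fit: [27,25,20,22] [60,10,21] → 2 trucks.
Total size 185 kg; any packing needs at least ⌈185/100⌉ = 2 trucks.
So 2 is already optimal.

0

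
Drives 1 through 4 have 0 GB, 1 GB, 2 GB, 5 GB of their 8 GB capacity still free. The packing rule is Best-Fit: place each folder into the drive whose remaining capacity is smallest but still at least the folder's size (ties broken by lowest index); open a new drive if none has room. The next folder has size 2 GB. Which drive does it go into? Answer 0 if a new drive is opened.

Drives with room: drive 3 (2 GB), drive 4 (5 GB).
Tightest fit is drive 3 with 2 GB free.

3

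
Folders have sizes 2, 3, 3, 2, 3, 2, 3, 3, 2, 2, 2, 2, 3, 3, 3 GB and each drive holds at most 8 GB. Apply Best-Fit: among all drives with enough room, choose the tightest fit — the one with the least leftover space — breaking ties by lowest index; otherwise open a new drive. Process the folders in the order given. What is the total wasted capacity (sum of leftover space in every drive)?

10

drive 1: place 2 GB, 6 GB left
drive 1: place 3 GB, 3 GB left
drive 1: place 3 GB, 0 GB left
drive 2: place 2 GB, 6 GB left
drive 2: place 3 GB, 3 GB left
drive 2: place 2 GB, 1 GB left
drive 3: place 3 GB, 5 GB left
drive 3: place 3 GB, 2 GB left
drive 3: place 2 GB, 0 GB left
drive 4: place 2 GB, 6 GB left
drive 4: place 2 GB, 4 GB left
drive 4: place 2 GB, 2 GB left
drive 5: place 3 GB, 5 GB left
drive 5: place 3 GB, 2 GB left
drive 6: place 3 GB, 5 GB left
6 drives × 8 GB = 48 GB; used 38 GB; unused 10 GB.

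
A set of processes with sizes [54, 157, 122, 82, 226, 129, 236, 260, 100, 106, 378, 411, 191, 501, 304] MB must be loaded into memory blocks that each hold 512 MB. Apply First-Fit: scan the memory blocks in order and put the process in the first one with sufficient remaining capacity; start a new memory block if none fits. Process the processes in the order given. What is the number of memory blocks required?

Put 54 MB in memory block 1; 458 MB remain.
Put 157 MB in memory block 1; 301 MB remain.
Put 122 MB in memory block 1; 179 MB remain.
Put 82 MB in memory block 1; 97 MB remain.
Put 226 MB in memory block 2; 286 MB remain.
Put 129 MB in memory block 2; 157 MB remain.
Put 236 MB in memory block 3; 276 MB remain.
Put 260 MB in memory block 3; 16 MB remain.
Put 100 MB in memory block 2; 57 MB remain.
Put 106 MB in memory block 4; 406 MB remain.
Put 378 MB in memory block 4; 28 MB remain.
Put 411 MB in memory block 5; 101 MB remain.
Put 191 MB in memory block 6; 321 MB remain.
Put 501 MB in memory block 7; 11 MB remain.
Put 304 MB in memory block 6; 17 MB remain.
Final memory blocks: [54,157,122,82] [226,129,100] [236,260] [106,378] [411] [191,304] [501].

7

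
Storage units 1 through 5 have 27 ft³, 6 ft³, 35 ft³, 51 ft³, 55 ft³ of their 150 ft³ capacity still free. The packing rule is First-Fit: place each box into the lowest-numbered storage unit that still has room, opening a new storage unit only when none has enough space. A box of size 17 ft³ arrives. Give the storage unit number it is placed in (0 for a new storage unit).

Storage units with room: storage unit 1 (27 ft³), storage unit 3 (35 ft³), storage unit 4 (51 ft³), storage unit 5 (55 ft³).
The first with room is storage unit 1.

1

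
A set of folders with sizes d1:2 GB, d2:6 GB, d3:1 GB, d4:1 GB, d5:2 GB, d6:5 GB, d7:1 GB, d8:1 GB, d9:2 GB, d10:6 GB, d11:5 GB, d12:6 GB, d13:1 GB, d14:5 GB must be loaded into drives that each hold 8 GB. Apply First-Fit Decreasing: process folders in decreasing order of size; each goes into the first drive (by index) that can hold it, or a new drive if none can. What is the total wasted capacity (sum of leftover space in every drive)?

4

Sorted descending: 6, 6, 6, 5, 5, 5, 2, 2, 2, 1, 1, 1, 1, 1.
drive 1: place 6 GB, 2 GB left
drive 2: place 6 GB, 2 GB left
drive 3: place 6 GB, 2 GB left
drive 4: place 5 GB, 3 GB left
drive 5: place 5 GB, 3 GB left
drive 6: place 5 GB, 3 GB left
drive 1: place 2 GB, 0 GB left
drive 2: place 2 GB, 0 GB left
drive 3: place 2 GB, 0 GB left
drive 4: place 1 GB, 2 GB left
drive 4: place 1 GB, 1 GB left
drive 4: place 1 GB, 0 GB left
drive 5: place 1 GB, 2 GB left
drive 5: place 1 GB, 1 GB left
6 drives × 8 GB = 48 GB; used 44 GB; unused 4 GB.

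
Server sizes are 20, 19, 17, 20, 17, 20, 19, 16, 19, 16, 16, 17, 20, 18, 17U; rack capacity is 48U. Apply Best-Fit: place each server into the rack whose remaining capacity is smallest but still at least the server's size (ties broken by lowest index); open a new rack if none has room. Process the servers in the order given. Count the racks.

8

Put 20U in rack 1; 28U remain.
Put 19U in rack 1; 9U remain.
Put 17U in rack 2; 31U remain.
Put 20U in rack 2; 11U remain.
Put 17U in rack 3; 31U remain.
Put 20U in rack 3; 11U remain.
Put 19U in rack 4; 29U remain.
Put 16U in rack 4; 13U remain.
Put 19U in rack 5; 29U remain.
Put 16U in rack 5; 13U remain.
Put 16U in rack 6; 32U remain.
Put 17U in rack 6; 15U remain.
Put 20U in rack 7; 28U remain.
Put 18U in rack 7; 10U remain.
Put 17U in rack 8; 31U remain.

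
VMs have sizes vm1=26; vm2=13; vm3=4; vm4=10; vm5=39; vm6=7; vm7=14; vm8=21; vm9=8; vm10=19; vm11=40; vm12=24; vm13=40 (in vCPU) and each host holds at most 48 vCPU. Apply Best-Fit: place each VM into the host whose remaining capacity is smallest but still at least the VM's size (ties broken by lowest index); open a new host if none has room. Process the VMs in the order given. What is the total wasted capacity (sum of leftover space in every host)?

71

Put vm1 (26 vCPU) in host 1; 22 vCPU remain.
Put vm2 (13 vCPU) in host 1; 9 vCPU remain.
Put vm3 (4 vCPU) in host 1; 5 vCPU remain.
Put vm4 (10 vCPU) in host 2; 38 vCPU remain.
Put vm5 (39 vCPU) in host 3; 9 vCPU remain.
Put vm6 (7 vCPU) in host 3; 2 vCPU remain.
Put vm7 (14 vCPU) in host 2; 24 vCPU remain.
Put vm8 (21 vCPU) in host 2; 3 vCPU remain.
Put vm9 (8 vCPU) in host 4; 40 vCPU remain.
Put vm10 (19 vCPU) in host 4; 21 vCPU remain.
Put vm11 (40 vCPU) in host 5; 8 vCPU remain.
Put vm12 (24 vCPU) in host 6; 24 vCPU remain.
Put vm13 (40 vCPU) in host 7; 8 vCPU remain.
7 hosts × 48 vCPU = 336 vCPU; used 265 vCPU; unused 71 vCPU.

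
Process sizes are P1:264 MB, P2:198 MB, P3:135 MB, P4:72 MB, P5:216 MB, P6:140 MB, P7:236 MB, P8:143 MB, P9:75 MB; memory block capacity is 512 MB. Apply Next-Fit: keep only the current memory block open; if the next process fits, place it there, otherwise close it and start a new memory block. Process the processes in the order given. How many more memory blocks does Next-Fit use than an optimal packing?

1

Next-Fit: [264,198] [135,72,216] [140,236] [143,75] → 4 memory blocks.
Total size 1479 MB; any packing needs at least ⌈1479/512⌉ = 3 memory blocks.
An optimal packing achieves that bound: [264,236] [216,198,75] [143,140,135,72] → 3 memory blocks.
Excess: 4 − 3 = 1.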